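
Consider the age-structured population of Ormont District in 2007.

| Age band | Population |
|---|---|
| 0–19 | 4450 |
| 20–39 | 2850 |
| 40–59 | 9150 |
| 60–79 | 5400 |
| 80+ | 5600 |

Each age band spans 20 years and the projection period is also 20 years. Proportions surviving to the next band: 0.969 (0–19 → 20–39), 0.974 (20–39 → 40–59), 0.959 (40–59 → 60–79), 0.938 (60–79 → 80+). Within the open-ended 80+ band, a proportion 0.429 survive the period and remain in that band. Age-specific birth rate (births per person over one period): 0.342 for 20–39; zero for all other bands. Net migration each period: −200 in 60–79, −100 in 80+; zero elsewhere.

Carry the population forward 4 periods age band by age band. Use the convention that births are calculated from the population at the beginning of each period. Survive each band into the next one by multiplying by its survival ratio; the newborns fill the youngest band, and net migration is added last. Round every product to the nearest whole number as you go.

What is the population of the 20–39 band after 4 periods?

313

[period 1]
Births: 2850 × 0.342 = 975
20–39: 4450 × 0.969 = 4312
40–59: 2850 × 0.974 = 2776
60–79: 9150 × 0.959 = 8775
80+: 5400 × 0.938 + 5600 × 0.429 = 5065 + 2402 = 7467
Net migration: 60–79 − 200 → 8575; 80+ − 100 → 7367
→ [975, 4312, 2776, 8575, 7367]
[period 2]
Births: 4312 × 0.342 = 1475
20–39: 975 × 0.969 = 945
40–59: 4312 × 0.974 = 4200
60–79: 2776 × 0.959 = 2662
80+: 8575 × 0.938 + 7367 × 0.429 = 8043 + 3160 = 11203
Net migration: 60–79 − 200 → 2462; 80+ − 100 → 11103
→ [1475, 945, 4200, 2462, 11103]
[period 3]
Births: 945 × 0.342 = 323
20–39: 1475 × 0.969 = 1429
40–59: 945 × 0.974 = 920
60–79: 4200 × 0.959 = 4028
80+: 2462 × 0.938 + 11103 × 0.429 = 2309 + 4763 = 7072
Net migration: 60–79 − 200 → 3828; 80+ − 100 → 6972
→ [323, 1429, 920, 3828, 6972]
[period 4]
Births: 1429 × 0.342 = 489
20–39: 323 × 0.969 = 313
40–59: 1429 × 0.974 = 1392
60–79: 920 × 0.959 = 882
80+: 3828 × 0.938 + 6972 × 0.429 = 3591 + 2991 = 6582
Net migration: 60–79 − 200 → 682; 80+ − 100 → 6482
→ [489, 313, 1392, 682, 6482]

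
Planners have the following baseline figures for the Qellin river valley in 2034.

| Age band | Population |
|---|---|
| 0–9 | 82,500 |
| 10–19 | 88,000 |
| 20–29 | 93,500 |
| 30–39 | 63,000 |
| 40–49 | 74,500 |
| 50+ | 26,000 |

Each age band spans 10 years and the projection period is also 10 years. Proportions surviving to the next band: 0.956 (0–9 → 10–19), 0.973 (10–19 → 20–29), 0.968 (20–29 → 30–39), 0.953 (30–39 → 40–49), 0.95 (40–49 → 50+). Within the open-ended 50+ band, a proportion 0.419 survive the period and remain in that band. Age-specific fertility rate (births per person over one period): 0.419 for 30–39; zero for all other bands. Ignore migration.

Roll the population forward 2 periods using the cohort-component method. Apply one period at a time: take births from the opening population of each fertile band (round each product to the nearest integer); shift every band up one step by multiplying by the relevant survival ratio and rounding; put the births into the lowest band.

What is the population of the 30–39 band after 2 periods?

82884

Numbering the groups 1..6 from youngest to oldest:
After projecting period 1:
Births: 63000 × 0.419 = 26397
Group 2: 82500 × 0.956 = 78870
Group 3: 88000 × 0.973 = 85624
Group 4: 93500 × 0.968 = 90508
Group 5: 63000 × 0.953 = 60039
Group 6: 74500 × 0.95 + 26000 × 0.419 = 70775 + 10894 = 81669
End of period: [26397, 78870, 85624, 90508, 60039, 81669]
After projecting period 2:
Births: 90508 × 0.419 = 37923
Group 2: 26397 × 0.956 = 25236
Group 3: 78870 × 0.973 = 76741
Group 4: 85624 × 0.968 = 82884
Group 5: 90508 × 0.953 = 86254
Group 6: 60039 × 0.95 + 81669 × 0.419 = 57037 + 34219 = 91256
End of period: [37923, 25236, 76741, 82884, 86254, 91256]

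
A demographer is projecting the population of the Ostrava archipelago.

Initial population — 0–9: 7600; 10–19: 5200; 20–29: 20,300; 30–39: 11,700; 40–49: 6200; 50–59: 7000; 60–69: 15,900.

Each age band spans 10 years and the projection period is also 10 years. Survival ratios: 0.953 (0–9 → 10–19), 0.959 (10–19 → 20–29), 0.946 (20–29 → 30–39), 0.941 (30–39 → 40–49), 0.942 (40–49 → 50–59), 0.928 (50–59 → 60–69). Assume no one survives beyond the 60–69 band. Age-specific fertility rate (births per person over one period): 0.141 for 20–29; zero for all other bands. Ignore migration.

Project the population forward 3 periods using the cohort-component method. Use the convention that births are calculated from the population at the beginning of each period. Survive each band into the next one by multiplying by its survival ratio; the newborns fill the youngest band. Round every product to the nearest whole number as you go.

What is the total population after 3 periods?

41922

(Groups numbered youngest = 1 to oldest = 7.)
After projecting period 1:
Births: 20300 * 0.141 = 2862
Group 2: 7600 * 0.953 = 7243
Group 3: 5200 * 0.959 = 4987
Group 4: 20300 * 0.946 = 19204
Group 5: 11700 * 0.941 = 11010
Group 6: 6200 * 0.942 = 5840
Group 7: 7000 * 0.928 = 6496
→ [2862, 7243, 4987, 19204, 11010, 5840, 6496]
After projecting period 2:
Births: 4987 * 0.141 = 703
Group 2: 2862 * 0.953 = 2727
Group 3: 7243 * 0.959 = 6946
Group 4: 4987 * 0.946 = 4718
Group 5: 19204 * 0.941 = 18071
Group 6: 11010 * 0.942 = 10371
Group 7: 5840 * 0.928 = 5420
→ [703, 2727, 6946, 4718, 18071, 10371, 5420]
After projecting period 3:
Births: 6946 * 0.141 = 979
Group 2: 703 * 0.953 = 670
Group 3: 2727 * 0.959 = 2615
Group 4: 6946 * 0.946 = 6571
Group 5: 4718 * 0.941 = 4440
Group 6: 18071 * 0.942 = 17023
Group 7: 10371 * 0.928 = 9624
→ [979, 670, 2615, 6571, 4440, 17023, 9624]
Total after period 3: 979 + 670 + 2615 + 6571 + 4440 + 17023 + 9624 = 41922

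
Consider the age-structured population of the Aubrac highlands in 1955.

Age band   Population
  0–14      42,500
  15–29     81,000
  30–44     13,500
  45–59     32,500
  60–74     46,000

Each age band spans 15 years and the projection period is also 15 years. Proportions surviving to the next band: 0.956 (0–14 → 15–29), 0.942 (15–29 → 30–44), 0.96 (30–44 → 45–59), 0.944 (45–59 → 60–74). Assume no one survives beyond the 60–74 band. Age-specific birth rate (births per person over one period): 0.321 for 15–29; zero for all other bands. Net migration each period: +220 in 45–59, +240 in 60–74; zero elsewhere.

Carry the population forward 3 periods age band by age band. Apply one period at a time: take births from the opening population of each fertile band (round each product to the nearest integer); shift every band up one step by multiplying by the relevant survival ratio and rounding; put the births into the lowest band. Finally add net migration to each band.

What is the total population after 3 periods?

After projecting period 1:
Births: 81000 × 0.321 = 26001
15–29: 42500 × 0.956 = 40630
30–44: 81000 × 0.942 = 76302
45–59: 13500 × 0.96 = 12960
60–74: 32500 × 0.944 = 30680
Net migration: 45–59 + 220 → 13180; 60–74 + 240 → 30920
→ [26001, 40630, 76302, 13180, 30920]
After projecting period 2:
Births: 40630 × 0.321 = 13042
15–29: 26001 × 0.956 = 24857
30–44: 40630 × 0.942 = 38273
45–59: 76302 × 0.96 = 73250
60–74: 13180 × 0.944 = 12442
Net migration: 45–59 + 220 → 73470; 60–74 + 240 → 12682
→ [13042, 24857, 38273, 73470, 12682]
After projecting period 3:
Births: 24857 × 0.321 = 7979
15–29: 13042 × 0.956 = 12468
30–44: 24857 × 0.942 = 23415
45–59: 38273 × 0.96 = 36742
60–74: 73470 × 0.944 = 69356
Net migration: 45–59 + 220 → 36962; 60–74 + 240 → 69596
→ [7979, 12468, 23415, 36962, 69596]
Total after period 3: 7979 + 12468 + 23415 + 36962 + 69596 = 150420

150420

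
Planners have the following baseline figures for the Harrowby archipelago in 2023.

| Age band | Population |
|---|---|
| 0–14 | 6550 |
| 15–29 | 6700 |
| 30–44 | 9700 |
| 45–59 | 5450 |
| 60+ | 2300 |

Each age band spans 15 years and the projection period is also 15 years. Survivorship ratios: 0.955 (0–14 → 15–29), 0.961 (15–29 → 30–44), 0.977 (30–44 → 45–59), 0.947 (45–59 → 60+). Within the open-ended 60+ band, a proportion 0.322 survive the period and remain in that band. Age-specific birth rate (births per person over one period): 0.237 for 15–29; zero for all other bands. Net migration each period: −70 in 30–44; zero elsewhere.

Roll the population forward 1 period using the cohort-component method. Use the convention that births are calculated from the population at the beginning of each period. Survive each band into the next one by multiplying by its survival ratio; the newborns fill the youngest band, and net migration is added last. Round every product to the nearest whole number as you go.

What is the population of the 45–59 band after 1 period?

After projecting period 1:
Births: 6700 * 0.237 = 1588
15–29: 6550 * 0.955 = 6255
30–44: 6700 * 0.961 = 6439
45–59: 9700 * 0.977 = 9477
60+: 5450 * 0.947 + 2300 * 0.322 = 5161 + 741 = 5902
Net migration: 30–44 − 70 → 6369
Giving 1588 / 6255 / 6369 / 9477 / 5902.

9477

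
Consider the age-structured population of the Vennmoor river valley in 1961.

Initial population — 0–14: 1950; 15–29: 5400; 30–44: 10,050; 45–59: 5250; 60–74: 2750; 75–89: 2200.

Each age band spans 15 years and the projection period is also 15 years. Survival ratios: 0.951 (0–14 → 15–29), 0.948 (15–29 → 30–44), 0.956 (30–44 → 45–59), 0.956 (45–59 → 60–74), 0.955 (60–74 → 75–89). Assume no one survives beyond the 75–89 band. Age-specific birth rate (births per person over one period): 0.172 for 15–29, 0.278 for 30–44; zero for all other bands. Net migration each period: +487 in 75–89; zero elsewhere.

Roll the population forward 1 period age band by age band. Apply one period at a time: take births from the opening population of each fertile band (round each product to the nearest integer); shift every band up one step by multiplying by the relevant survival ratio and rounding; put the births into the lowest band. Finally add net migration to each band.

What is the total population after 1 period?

(Groups numbered youngest = 1 to oldest = 6.)
[period 1]
Births: 5400 * 0.172 = 929  |  10050 * 0.278 = 2794 → total 3723
Group 2: 1950 * 0.951 = 1854
Group 3: 5400 * 0.948 = 5119
Group 4: 10050 * 0.956 = 9608
Group 5: 5250 * 0.956 = 5019
Group 6: 2750 * 0.955 = 2626
Net migration: Group 6 + 487 → 3113
Giving 3723 / 1854 / 5119 / 9608 / 5019 / 3113.
Total after period 1: 3723 + 1854 + 5119 + 9608 + 5019 + 3113 = 28436

28436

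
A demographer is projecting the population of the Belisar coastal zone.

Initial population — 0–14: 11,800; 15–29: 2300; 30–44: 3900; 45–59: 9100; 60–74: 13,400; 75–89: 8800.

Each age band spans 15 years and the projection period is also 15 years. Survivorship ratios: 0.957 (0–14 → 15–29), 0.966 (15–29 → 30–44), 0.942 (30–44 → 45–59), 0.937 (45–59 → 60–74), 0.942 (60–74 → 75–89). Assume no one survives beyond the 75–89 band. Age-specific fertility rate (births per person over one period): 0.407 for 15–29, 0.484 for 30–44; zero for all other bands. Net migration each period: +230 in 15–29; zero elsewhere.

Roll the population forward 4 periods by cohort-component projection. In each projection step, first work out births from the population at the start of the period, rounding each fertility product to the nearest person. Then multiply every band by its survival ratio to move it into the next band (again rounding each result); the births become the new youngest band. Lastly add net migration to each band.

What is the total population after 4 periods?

Let band 1 be 0–14 through band 6 = 75–89.
[period 1]
Births: 2300 × 0.407 = 936  |  3900 × 0.484 = 1888 → total 2824
Band 2: 11800 × 0.957 = 11293
Band 3: 2300 × 0.966 = 2222
Band 4: 3900 × 0.942 = 3674
Band 5: 9100 × 0.937 = 8527
Band 6: 13400 × 0.942 = 12623
Net migration: Band 2 + 230 → 11523
End of period: [2824, 11523, 2222, 3674, 8527, 12623]
[period 2]
Births: 11523 × 0.407 = 4690  |  2222 × 0.484 = 1075 → total 5765
Band 2: 2824 × 0.957 = 2703
Band 3: 11523 × 0.966 = 11131
Band 4: 2222 × 0.942 = 2093
Band 5: 3674 × 0.937 = 3443
Band 6: 8527 × 0.942 = 8032
Net migration: Band 2 + 230 → 2933
End of period: [5765, 2933, 11131, 2093, 3443, 8032]
[period 3]
Births: 2933 × 0.407 = 1194  |  11131 × 0.484 = 5387 → total 6581
Band 2: 5765 × 0.957 = 5517
Band 3: 2933 × 0.966 = 2833
Band 4: 11131 × 0.942 = 10485
Band 5: 2093 × 0.937 = 1961
Band 6: 3443 × 0.942 = 3243
Net migration: Band 2 + 230 → 5747
End of period: [6581, 5747, 2833, 10485, 1961, 3243]
[period 4]
Births: 5747 × 0.407 = 2339  |  2833 × 0.484 = 1371 → total 3710
Band 2: 6581 × 0.957 = 6298
Band 3: 5747 × 0.966 = 5552
Band 4: 2833 × 0.942 = 2669
Band 5: 10485 × 0.937 = 9824
Band 6: 1961 × 0.942 = 1847
Net migration: Band 2 + 230 → 6528
End of period: [3710, 6528, 5552, 2669, 9824, 1847]
Total after period 4: 3710 + 6528 + 5552 + 2669 + 9824 + 1847 = 30130

30130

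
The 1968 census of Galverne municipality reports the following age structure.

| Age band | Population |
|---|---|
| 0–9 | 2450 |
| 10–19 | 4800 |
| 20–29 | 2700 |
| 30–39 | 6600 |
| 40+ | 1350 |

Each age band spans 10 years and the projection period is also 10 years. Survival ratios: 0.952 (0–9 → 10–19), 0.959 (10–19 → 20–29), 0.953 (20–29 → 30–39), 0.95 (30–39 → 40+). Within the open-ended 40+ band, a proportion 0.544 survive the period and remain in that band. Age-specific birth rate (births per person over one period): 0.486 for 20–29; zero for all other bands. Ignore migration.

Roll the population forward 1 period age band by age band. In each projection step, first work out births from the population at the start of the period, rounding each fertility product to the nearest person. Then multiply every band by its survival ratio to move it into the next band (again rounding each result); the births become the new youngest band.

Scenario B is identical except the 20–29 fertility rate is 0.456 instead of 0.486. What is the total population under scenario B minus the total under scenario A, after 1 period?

-81

Period 1:
Births: 2700 * 0.486 = 1312
10–19: 2450 * 0.952 = 2332
20–29: 4800 * 0.959 = 4603
30–39: 2700 * 0.953 = 2573
40+: 6600 * 0.95 + 1350 * 0.544 = 6270 + 734 = 7004
Population now: 0–9=1312, 10–19=2332, 20–29=4603, 30–39=2573, 40+=7004
Scenario A total after 1 period: 17824
Scenario B projection —
Period 1:
Births: 2700 * 0.456 = 1231
10–19: 2450 * 0.952 = 2332
20–29: 4800 * 0.959 = 4603
30–39: 2700 * 0.953 = 2573
40+: 6600 * 0.95 + 1350 * 0.544 = 6270 + 734 = 7004
Population now: 0–9=1231, 10–19=2332, 20–29=4603, 30–39=2573, 40+=7004
Scenario B total after 1 period: 17743
Difference B − A = 17743 − 17824 = -81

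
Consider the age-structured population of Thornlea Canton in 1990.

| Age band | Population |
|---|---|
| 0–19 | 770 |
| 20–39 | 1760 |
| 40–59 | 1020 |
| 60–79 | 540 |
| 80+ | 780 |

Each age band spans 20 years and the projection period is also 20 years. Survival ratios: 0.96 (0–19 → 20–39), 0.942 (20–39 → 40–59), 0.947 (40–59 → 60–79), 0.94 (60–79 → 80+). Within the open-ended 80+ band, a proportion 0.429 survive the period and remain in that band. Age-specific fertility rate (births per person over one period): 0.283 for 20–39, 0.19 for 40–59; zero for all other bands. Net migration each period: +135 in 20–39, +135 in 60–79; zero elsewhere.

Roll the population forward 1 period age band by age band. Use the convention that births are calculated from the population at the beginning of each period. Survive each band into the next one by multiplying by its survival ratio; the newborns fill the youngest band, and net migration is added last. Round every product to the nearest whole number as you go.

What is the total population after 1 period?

5168

Let group 1 be 0–19 through group 5 = 80+.
After projecting period 1:
Births: 1760 * 0.283 = 498  |  1020 * 0.19 = 194 → 692
Group 2: 770 * 0.96 = 739
Group 3: 1760 * 0.942 = 1658
Group 4: 1020 * 0.947 = 966
Group 5: 540 * 0.94 + 780 * 0.429 = 508 + 335 = 843
Net migration: Group 2 + 135 → 874; Group 4 + 135 → 1101
End of period: [692, 874, 1658, 1101, 843]
Total after period 1: 692 + 874 + 1658 + 1101 + 843 = 5168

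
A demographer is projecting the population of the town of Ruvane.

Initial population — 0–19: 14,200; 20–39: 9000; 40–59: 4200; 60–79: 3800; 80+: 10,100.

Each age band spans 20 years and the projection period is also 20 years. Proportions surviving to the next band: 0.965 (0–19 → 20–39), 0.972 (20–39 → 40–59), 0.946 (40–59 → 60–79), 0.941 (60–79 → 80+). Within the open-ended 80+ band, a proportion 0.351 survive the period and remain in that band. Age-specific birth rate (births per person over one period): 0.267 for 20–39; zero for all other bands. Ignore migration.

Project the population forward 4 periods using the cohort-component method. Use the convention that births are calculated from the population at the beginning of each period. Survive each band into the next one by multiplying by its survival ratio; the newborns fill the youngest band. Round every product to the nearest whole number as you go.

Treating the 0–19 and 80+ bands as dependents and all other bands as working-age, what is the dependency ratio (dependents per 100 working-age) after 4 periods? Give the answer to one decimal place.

264.6

Numbering the bands 1..5 from youngest to oldest:
Period 1:
Births: 9000 * 0.267 = 2403
Band 2: 14200 * 0.965 = 13703
Band 3: 9000 * 0.972 = 8748
Band 4: 4200 * 0.946 = 3973
Band 5: 3800 * 0.941 + 10100 * 0.351 = 3576 + 3545 = 7121
End of period: [2403, 13703, 8748, 3973, 7121]
Period 2:
Births: 13703 * 0.267 = 3659
Band 2: 2403 * 0.965 = 2319
Band 3: 13703 * 0.972 = 13319
Band 4: 8748 * 0.946 = 8276
Band 5: 3973 * 0.941 + 7121 * 0.351 = 3739 + 2499 = 6238
End of period: [3659, 2319, 13319, 8276, 6238]
Period 3:
Births: 2319 * 0.267 = 619
Band 2: 3659 * 0.965 = 3531
Band 3: 2319 * 0.972 = 2254
Band 4: 13319 * 0.946 = 12600
Band 5: 8276 * 0.941 + 6238 * 0.351 = 7788 + 2190 = 9978
End of period: [619, 3531, 2254, 12600, 9978]
Period 4:
Births: 3531 * 0.267 = 943
Band 2: 619 * 0.965 = 597
Band 3: 3531 * 0.972 = 3432
Band 4: 2254 * 0.946 = 2132
Band 5: 12600 * 0.941 + 9978 * 0.351 = 11857 + 3502 = 15359
End of period: [943, 597, 3432, 2132, 15359]
Dependents (band 0–19 + band 80+) = 943 + 15359 = 16302; working-age = 6161; ratio = 16302/6161 × 100 = 264.6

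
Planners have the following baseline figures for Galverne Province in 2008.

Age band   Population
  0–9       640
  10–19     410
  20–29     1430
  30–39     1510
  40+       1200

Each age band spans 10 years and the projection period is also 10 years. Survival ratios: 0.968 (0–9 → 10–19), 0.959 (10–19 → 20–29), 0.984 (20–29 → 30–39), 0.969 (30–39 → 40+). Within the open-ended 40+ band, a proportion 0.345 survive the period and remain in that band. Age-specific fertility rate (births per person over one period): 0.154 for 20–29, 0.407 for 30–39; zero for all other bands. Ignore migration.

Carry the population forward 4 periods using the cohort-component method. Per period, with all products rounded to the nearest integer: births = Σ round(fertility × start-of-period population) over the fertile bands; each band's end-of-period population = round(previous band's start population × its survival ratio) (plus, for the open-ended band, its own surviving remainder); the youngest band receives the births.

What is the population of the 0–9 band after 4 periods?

Let group 1 be 0–9 through group 5 = 40+.
After projecting period 1:
Births: 1430 × 0.154 = 220  |  1510 × 0.407 = 615 → 835
Group 2: 640 × 0.968 = 620
Group 3: 410 × 0.959 = 393
Group 4: 1430 × 0.984 = 1407
Group 5: 1510 × 0.969 + 1200 × 0.345 = 1463 + 414 = 1877
Giving 835 / 620 / 393 / 1407 / 1877.
After projecting period 2:
Births: 393 × 0.154 = 61  |  1407 × 0.407 = 573 → 634
Group 2: 835 × 0.968 = 808
Group 3: 620 × 0.959 = 595
Group 4: 393 × 0.984 = 387
Group 5: 1407 × 0.969 + 1877 × 0.345 = 1363 + 648 = 2011
Giving 634 / 808 / 595 / 387 / 2011.
After projecting period 3:
Births: 595 × 0.154 = 92  |  387 × 0.407 = 158 → 250
Group 2: 634 × 0.968 = 614
Group 3: 808 × 0.959 = 775
Group 4: 595 × 0.984 = 585
Group 5: 387 × 0.969 + 2011 × 0.345 = 375 + 694 = 1069
Giving 250 / 614 / 775 / 585 / 1069.
After projecting period 4:
Births: 775 × 0.154 = 119  |  585 × 0.407 = 238 → 357
Group 2: 250 × 0.968 = 242
Group 3: 614 × 0.959 = 589
Group 4: 775 × 0.984 = 763
Group 5: 585 × 0.969 + 1069 × 0.345 = 567 + 369 = 936
Giving 357 / 242 / 589 / 763 / 936.

357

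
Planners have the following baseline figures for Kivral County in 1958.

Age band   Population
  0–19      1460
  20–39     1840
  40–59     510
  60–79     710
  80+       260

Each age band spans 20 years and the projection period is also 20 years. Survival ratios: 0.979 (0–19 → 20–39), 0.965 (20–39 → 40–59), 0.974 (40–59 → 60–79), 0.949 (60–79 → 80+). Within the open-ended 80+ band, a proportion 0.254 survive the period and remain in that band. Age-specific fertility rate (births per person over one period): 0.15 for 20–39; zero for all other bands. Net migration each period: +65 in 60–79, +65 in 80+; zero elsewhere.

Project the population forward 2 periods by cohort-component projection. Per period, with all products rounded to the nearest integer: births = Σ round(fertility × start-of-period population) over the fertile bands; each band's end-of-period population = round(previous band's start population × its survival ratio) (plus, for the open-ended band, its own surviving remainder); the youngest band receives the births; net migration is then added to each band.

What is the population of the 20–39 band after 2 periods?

Period 1.
Births: 1840 × 0.15 = 276
20–39: 1460 × 0.979 = 1429
40–59: 1840 × 0.965 = 1776
60–79: 510 × 0.974 = 497
80+: 710 × 0.949 + 260 × 0.254 = 674 + 66 = 740
Net migration: 60–79 + 65 → 562; 80+ + 65 → 805
Giving 276 / 1429 / 1776 / 562 / 805.
Period 2.
Births: 1429 × 0.15 = 214
20–39: 276 × 0.979 = 270
40–59: 1429 × 0.965 = 1379
60–79: 1776 × 0.974 = 1730
80+: 562 × 0.949 + 805 × 0.254 = 533 + 204 = 737
Net migration: 60–79 + 65 → 1795; 80+ + 65 → 802
Giving 214 / 270 / 1379 / 1795 / 802.

270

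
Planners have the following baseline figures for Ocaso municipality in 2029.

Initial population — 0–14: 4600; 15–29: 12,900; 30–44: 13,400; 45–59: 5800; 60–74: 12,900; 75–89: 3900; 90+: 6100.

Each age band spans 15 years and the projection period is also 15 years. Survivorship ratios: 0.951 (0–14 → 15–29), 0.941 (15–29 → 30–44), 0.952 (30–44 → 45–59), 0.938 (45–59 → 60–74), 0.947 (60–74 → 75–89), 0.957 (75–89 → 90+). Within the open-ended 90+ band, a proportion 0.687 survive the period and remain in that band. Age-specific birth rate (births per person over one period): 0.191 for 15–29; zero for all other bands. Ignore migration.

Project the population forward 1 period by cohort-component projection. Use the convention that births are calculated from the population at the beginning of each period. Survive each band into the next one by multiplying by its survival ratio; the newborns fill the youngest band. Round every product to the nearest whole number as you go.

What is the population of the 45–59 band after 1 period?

12757

Period 1.
Births: 12900 * 0.191 = 2464
15–29: 4600 * 0.951 = 4375
30–44: 12900 * 0.941 = 12139
45–59: 13400 * 0.952 = 12757
60–74: 5800 * 0.938 = 5440
75–89: 12900 * 0.947 = 12216
90+: 3900 * 0.957 + 6100 * 0.687 = 3732 + 4191 = 7923
Giving 2464 / 4375 / 12139 / 12757 / 5440 / 12216 / 7923.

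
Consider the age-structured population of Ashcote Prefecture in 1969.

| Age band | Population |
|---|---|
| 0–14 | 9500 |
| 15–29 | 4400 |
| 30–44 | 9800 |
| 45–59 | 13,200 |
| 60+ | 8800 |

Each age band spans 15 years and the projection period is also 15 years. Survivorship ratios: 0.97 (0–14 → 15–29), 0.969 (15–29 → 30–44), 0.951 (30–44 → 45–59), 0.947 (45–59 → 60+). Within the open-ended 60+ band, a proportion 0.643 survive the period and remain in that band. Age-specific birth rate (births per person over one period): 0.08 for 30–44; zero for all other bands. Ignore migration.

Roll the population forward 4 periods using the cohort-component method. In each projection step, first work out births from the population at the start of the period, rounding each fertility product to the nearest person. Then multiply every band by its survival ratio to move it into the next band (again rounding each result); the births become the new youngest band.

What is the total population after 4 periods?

Period 1:
Births: 9800 * 0.08 = 784
15–29: 9500 * 0.97 = 9215
30–44: 4400 * 0.969 = 4264
45–59: 9800 * 0.951 = 9320
60+: 13200 * 0.947 + 8800 * 0.643 = 12500 + 5658 = 18158
→ [784, 9215, 4264, 9320, 18158]
Period 2:
Births: 4264 * 0.08 = 341
15–29: 784 * 0.97 = 760
30–44: 9215 * 0.969 = 8929
45–59: 4264 * 0.951 = 4055
60+: 9320 * 0.947 + 18158 * 0.643 = 8826 + 11676 = 20502
→ [341, 760, 8929, 4055, 20502]
Period 3:
Births: 8929 * 0.08 = 714
15–29: 341 * 0.97 = 331
30–44: 760 * 0.969 = 736
45–59: 8929 * 0.951 = 8491
60+: 4055 * 0.947 + 20502 * 0.643 = 3840 + 13183 = 17023
→ [714, 331, 736, 8491, 17023]
Period 4:
Births: 736 * 0.08 = 59
15–29: 714 * 0.97 = 693
30–44: 331 * 0.969 = 321
45–59: 736 * 0.951 = 700
60+: 8491 * 0.947 + 17023 * 0.643 = 8041 + 10946 = 18987
→ [59, 693, 321, 700, 18987]
Total after period 4: 59 + 693 + 321 + 700 + 18987 = 20760

20760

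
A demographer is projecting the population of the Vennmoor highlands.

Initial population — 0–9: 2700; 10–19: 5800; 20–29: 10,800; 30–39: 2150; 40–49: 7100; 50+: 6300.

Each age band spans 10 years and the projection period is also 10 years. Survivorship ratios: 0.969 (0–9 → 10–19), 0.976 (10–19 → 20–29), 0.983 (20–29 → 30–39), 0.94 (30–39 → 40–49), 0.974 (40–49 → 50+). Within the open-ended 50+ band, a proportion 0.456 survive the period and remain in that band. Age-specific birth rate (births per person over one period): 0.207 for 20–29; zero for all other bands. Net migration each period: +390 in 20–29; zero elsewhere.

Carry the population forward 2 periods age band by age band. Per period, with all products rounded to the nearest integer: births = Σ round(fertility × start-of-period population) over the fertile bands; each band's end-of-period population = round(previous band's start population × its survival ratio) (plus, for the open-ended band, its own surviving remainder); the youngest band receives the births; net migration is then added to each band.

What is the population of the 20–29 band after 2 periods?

2943

Call the groups 1 to 6, youngest first.
Period 1.
Births: 10800 * 0.207 = 2236
Group 2: 2700 * 0.969 = 2616
Group 3: 5800 * 0.976 = 5661
Group 4: 10800 * 0.983 = 10616
Group 5: 2150 * 0.94 = 2021
Group 6: 7100 * 0.974 + 6300 * 0.456 = 6915 + 2873 = 9788
Net migration: Group 3 + 390 → 6051
Giving 2236 / 2616 / 6051 / 10616 / 2021 / 9788.
Period 2.
Births: 6051 * 0.207 = 1253
Group 2: 2236 * 0.969 = 2167
Group 3: 2616 * 0.976 = 2553
Group 4: 6051 * 0.983 = 5948
Group 5: 10616 * 0.94 = 9979
Group 6: 2021 * 0.974 + 9788 * 0.456 = 1968 + 4463 = 6431
Net migration: Group 3 + 390 → 2943
Giving 1253 / 2167 / 2943 / 5948 / 9979 / 6431.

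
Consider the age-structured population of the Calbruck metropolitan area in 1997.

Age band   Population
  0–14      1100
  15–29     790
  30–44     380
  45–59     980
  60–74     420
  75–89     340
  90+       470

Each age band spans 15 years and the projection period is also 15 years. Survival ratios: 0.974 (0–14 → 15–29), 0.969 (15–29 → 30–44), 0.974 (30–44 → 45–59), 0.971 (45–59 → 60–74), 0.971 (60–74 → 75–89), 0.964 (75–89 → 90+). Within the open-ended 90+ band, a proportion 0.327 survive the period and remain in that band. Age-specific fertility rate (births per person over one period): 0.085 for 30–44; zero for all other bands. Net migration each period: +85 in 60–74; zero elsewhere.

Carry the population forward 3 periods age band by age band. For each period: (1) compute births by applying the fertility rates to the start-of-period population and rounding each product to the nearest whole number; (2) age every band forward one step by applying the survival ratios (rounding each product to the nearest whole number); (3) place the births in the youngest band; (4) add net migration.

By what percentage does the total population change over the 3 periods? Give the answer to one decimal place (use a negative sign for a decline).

-20.0

Period 1:
Births: 380 * 0.085 = 32
15–29: 1100 * 0.974 = 1071
30–44: 790 * 0.969 = 766
45–59: 380 * 0.974 = 370
60–74: 980 * 0.971 = 952
75–89: 420 * 0.971 = 408
90+: 340 * 0.964 + 470 * 0.327 = 328 + 154 = 482
Net migration: 60–74 + 85 → 1037
→ [32, 1071, 766, 370, 1037, 408, 482]
Period 2:
Births: 766 * 0.085 = 65
15–29: 32 * 0.974 = 31
30–44: 1071 * 0.969 = 1038
45–59: 766 * 0.974 = 746
60–74: 370 * 0.971 = 359
75–89: 1037 * 0.971 = 1007
90+: 408 * 0.964 + 482 * 0.327 = 393 + 158 = 551
Net migration: 60–74 + 85 → 444
→ [65, 31, 1038, 746, 444, 1007, 551]
Period 3:
Births: 1038 * 0.085 = 88
15–29: 65 * 0.974 = 63
30–44: 31 * 0.969 = 30
45–59: 1038 * 0.974 = 1011
60–74: 746 * 0.971 = 724
75–89: 444 * 0.971 = 431
90+: 1007 * 0.964 + 551 * 0.327 = 971 + 180 = 1151
Net migration: 60–74 + 85 → 809
→ [88, 63, 30, 1011, 809, 431, 1151]
Total: 4480 → 3583; change = -897; percentage change = -20.0%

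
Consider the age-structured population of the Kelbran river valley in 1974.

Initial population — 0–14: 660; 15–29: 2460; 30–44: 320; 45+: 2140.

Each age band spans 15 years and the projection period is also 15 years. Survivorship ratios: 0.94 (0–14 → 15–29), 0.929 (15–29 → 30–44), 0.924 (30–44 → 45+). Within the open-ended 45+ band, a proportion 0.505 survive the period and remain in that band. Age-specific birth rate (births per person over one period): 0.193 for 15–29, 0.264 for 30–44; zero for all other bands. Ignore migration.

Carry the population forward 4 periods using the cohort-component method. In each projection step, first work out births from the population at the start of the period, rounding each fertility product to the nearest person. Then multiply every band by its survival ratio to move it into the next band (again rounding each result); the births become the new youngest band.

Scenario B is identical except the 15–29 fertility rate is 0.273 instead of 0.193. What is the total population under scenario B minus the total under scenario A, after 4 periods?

402

Period 1.
Births: 2460 × 0.193 = 475  |  320 × 0.264 = 84 → total 559
15–29: 660 × 0.94 = 620
30–44: 2460 × 0.929 = 2285
45+: 320 × 0.924 + 2140 × 0.505 = 296 + 1081 = 1377
End of period: [559, 620, 2285, 1377]
Period 2.
Births: 620 × 0.193 = 120  |  2285 × 0.264 = 603 → total 723
15–29: 559 × 0.94 = 525
30–44: 620 × 0.929 = 576
45+: 2285 × 0.924 + 1377 × 0.505 = 2111 + 695 = 2806
End of period: [723, 525, 576, 2806]
Period 3.
Births: 525 × 0.193 = 101  |  576 × 0.264 = 152 → total 253
15–29: 723 × 0.94 = 680
30–44: 525 × 0.929 = 488
45+: 576 × 0.924 + 2806 × 0.505 = 532 + 1417 = 1949
End of period: [253, 680, 488, 1949]
Period 4.
Births: 680 × 0.193 = 131  |  488 × 0.264 = 129 → total 260
15–29: 253 × 0.94 = 238
30–44: 680 × 0.929 = 632
45+: 488 × 0.924 + 1949 × 0.505 = 451 + 984 = 1435
End of period: [260, 238, 632, 1435]
Scenario A total after 4 periods: 2565
Scenario B projection —
Period 1.
Births: 2460 × 0.273 = 672  |  320 × 0.264 = 84 → total 756
15–29: 660 × 0.94 = 620
30–44: 2460 × 0.929 = 2285
45+: 320 × 0.924 + 2140 × 0.505 = 296 + 1081 = 1377
End of period: [756, 620, 2285, 1377]
Period 2.
Births: 620 × 0.273 = 169  |  2285 × 0.264 = 603 → total 772
15–29: 756 × 0.94 = 711
30–44: 620 × 0.929 = 576
45+: 2285 × 0.924 + 1377 × 0.505 = 2111 + 695 = 2806
End of period: [772, 711, 576, 2806]
Period 3.
Births: 711 × 0.273 = 194  |  576 × 0.264 = 152 → total 346
15–29: 772 × 0.94 = 726
30–44: 711 × 0.929 = 661
45+: 576 × 0.924 + 2806 × 0.505 = 532 + 1417 = 1949
End of period: [346, 726, 661, 1949]
Period 4.
Births: 726 × 0.273 = 198  |  661 × 0.264 = 175 → total 373
15–29: 346 × 0.94 = 325
30–44: 726 × 0.929 = 674
45+: 661 × 0.924 + 1949 × 0.505 = 611 + 984 = 1595
End of period: [373, 325, 674, 1595]
Scenario B total after 4 periods: 2967
Difference B − A = 2967 − 2565 = 402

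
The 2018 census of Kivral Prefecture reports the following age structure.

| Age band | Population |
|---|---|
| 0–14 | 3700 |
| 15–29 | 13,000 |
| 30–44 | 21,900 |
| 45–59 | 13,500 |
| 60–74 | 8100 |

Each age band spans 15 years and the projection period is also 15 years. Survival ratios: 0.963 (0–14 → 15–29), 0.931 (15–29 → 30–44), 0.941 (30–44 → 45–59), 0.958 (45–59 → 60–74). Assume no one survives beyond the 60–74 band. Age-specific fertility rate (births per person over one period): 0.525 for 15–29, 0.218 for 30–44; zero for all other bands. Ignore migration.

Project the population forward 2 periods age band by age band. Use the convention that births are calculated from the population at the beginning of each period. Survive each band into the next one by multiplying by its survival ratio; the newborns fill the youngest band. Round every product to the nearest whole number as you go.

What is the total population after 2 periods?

Period 1.
Births: 13000 × 0.525 = 6825  |  21900 × 0.218 = 4774 — total 11599
15–29: 3700 × 0.963 = 3563
30–44: 13000 × 0.931 = 12103
45–59: 21900 × 0.941 = 20608
60–74: 13500 × 0.958 = 12933
Population now: 0–14=11599, 15–29=3563, 30–44=12103, 45–59=20608, 60–74=12933
Period 2.
Births: 3563 × 0.525 = 1871  |  12103 × 0.218 = 2638 — total 4509
15–29: 11599 × 0.963 = 11170
30–44: 3563 × 0.931 = 3317
45–59: 12103 × 0.941 = 11389
60–74: 20608 × 0.958 = 19742
Population now: 0–14=4509, 15–29=11170, 30–44=3317, 45–59=11389, 60–74=19742
Total after period 2: 4509 + 11170 + 3317 + 11389 + 19742 = 50127

50127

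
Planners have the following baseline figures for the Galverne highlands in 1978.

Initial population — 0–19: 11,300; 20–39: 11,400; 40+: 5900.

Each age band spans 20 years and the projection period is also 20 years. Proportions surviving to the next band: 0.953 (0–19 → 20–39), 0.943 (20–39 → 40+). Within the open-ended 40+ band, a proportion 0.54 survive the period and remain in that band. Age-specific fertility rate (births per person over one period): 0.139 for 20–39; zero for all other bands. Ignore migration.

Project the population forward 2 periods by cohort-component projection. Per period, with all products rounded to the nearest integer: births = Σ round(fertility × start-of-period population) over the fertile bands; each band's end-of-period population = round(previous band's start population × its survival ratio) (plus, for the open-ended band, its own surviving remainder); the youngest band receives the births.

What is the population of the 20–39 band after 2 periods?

(Groups numbered youngest = 1 to oldest = 3.)
[period 1]
Births: 11400 × 0.139 = 1585
Group 2: 11300 × 0.953 = 10769
Group 3: 11400 × 0.943 + 5900 × 0.54 = 10750 + 3186 = 13936
→ [1585, 10769, 13936]
[period 2]
Births: 10769 × 0.139 = 1497
Group 2: 1585 × 0.953 = 1511
Group 3: 10769 × 0.943 + 13936 × 0.54 = 10155 + 7525 = 17680
→ [1497, 1511, 17680]

1511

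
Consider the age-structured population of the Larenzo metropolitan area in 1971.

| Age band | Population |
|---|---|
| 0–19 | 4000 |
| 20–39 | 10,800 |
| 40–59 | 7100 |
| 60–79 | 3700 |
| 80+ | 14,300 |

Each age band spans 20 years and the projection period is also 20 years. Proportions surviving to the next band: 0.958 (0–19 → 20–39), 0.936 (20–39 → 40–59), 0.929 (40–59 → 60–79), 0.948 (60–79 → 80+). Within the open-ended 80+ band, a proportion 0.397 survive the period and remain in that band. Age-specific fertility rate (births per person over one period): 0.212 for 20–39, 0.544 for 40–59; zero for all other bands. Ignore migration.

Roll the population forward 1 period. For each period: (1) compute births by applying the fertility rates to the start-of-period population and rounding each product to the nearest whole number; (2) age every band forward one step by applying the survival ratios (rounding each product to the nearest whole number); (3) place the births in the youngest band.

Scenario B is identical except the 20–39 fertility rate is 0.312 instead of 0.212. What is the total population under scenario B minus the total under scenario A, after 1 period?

Call the bands 1 to 5, youngest first.
After projecting period 1:
Births: 10800 × 0.212 = 2290  |  7100 × 0.544 = 3862 → total 6152
Band 2: 4000 × 0.958 = 3832
Band 3: 10800 × 0.936 = 10109
Band 4: 7100 × 0.929 = 6596
Band 5: 3700 × 0.948 + 14300 × 0.397 = 3508 + 5677 = 9185
Population now: 0–19=6152, 20–39=3832, 40–59=10109, 60–79=6596, 80+=9185
Scenario A total after 1 period: 35874
Scenario B projection —
After projecting period 1:
Births: 10800 × 0.312 = 3370  |  7100 × 0.544 = 3862 → total 7232
Band 2: 4000 × 0.958 = 3832
Band 3: 10800 × 0.936 = 10109
Band 4: 7100 × 0.929 = 6596
Band 5: 3700 × 0.948 + 14300 × 0.397 = 3508 + 5677 = 9185
Population now: 0–19=7232, 20–39=3832, 40–59=10109, 60–79=6596, 80+=9185
Scenario B total after 1 period: 36954
Difference B − A = 36954 − 35874 = 1080

1080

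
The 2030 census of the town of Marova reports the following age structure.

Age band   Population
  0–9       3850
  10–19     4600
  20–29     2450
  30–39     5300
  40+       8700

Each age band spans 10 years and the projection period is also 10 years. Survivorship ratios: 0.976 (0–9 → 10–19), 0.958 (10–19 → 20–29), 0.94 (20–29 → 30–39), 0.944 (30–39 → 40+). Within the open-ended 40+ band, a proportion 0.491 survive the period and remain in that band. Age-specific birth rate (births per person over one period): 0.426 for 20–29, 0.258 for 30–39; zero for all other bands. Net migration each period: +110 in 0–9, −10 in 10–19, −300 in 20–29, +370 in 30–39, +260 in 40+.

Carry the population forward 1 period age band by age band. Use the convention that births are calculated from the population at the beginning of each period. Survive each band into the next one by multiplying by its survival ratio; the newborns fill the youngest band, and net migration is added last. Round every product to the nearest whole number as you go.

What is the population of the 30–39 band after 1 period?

Numbering the bands 1..5 from youngest to oldest:
After projecting period 1:
Births: 2450 × 0.426 = 1044, 5300 × 0.258 = 1367 → 2411
Band 2: 3850 × 0.976 = 3758
Band 3: 4600 × 0.958 = 4407
Band 4: 2450 × 0.94 = 2303
Band 5: 5300 × 0.944 + 8700 × 0.491 = 5003 + 4272 = 9275
Net migration: Band 1 + 110 → 2521; Band 2 − 10 → 3748; Band 3 − 300 → 4107; Band 4 + 370 → 2673; Band 5 + 260 → 9535
→ [2521, 3748, 4107, 2673, 9535]

2673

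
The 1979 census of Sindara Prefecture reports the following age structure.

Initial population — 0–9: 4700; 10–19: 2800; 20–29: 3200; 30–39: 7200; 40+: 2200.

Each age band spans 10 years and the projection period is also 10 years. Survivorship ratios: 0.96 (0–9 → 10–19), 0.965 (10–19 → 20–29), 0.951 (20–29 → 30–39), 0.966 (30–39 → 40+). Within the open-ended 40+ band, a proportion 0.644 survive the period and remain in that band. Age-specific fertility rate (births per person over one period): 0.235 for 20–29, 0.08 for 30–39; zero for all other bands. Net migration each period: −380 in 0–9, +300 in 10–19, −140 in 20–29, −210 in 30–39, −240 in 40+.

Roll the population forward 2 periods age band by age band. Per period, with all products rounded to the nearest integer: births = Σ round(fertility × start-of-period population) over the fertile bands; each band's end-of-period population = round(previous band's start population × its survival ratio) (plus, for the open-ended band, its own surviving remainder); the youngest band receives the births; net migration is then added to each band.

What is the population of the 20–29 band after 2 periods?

Numbering the groups 1..5 from youngest to oldest:
Period 1:
Births: 3200 × 0.235 = 752  |  7200 × 0.08 = 576 ⇒ total 1328
Group 2: 4700 × 0.96 = 4512
Group 3: 2800 × 0.965 = 2702
Group 4: 3200 × 0.951 = 3043
Group 5: 7200 × 0.966 + 2200 × 0.644 = 6955 + 1417 = 8372
Net migration: Group 1 − 380 → 948; Group 2 + 300 → 4812; Group 3 − 140 → 2562; Group 4 − 210 → 2833; Group 5 − 240 → 8132
Giving 948 / 4812 / 2562 / 2833 / 8132.
Period 2:
Births: 2562 × 0.235 = 602  |  2833 × 0.08 = 227 ⇒ total 829
Group 2: 948 × 0.96 = 910
Group 3: 4812 × 0.965 = 4644
Group 4: 2562 × 0.951 = 2436
Group 5: 2833 × 0.966 + 8132 × 0.644 = 2737 + 5237 = 7974
Net migration: Group 1 − 380 → 449; Group 2 + 300 → 1210; Group 3 − 140 → 4504; Group 4 − 210 → 2226; Group 5 − 240 → 7734
Giving 449 / 1210 / 4504 / 2226 / 7734.

4504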